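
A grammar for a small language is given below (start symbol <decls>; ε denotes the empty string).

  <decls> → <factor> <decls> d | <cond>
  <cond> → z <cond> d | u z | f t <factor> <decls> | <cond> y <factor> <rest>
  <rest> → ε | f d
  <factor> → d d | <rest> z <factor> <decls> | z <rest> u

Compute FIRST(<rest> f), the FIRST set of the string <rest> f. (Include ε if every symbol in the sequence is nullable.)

Add FIRST(<rest>)\{ε} = { f }; <rest> is nullable, continue.
f is a terminal; add {f} and stop.

{ f }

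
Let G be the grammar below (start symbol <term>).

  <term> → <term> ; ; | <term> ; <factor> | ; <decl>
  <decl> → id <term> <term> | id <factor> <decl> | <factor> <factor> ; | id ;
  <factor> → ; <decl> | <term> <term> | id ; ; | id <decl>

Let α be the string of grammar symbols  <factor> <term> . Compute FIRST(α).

{ ;, id }

Add FIRST(<factor>) = { ;, id }; <factor> is not nullable, stop.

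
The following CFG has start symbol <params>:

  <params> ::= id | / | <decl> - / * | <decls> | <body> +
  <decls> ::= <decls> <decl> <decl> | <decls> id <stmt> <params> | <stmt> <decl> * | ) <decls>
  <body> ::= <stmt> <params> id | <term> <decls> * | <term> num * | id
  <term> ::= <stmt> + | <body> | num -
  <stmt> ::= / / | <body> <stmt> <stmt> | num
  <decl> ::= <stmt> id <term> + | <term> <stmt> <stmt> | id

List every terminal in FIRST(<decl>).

{ /, id, num }

From <decl> ::= <stmt> id <term> +: add FIRST(<stmt>) = { /, id, num }.
From <decl> ::= <term> <stmt> <stmt>: add FIRST(<term>) = { /, id, num }.
<decl> ::= id contributes {id}.
Union: FIRST(<decl>) = { /, id, num }.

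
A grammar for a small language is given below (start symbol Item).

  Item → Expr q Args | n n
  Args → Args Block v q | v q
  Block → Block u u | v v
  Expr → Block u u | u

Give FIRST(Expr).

{ u, v }

From Expr → Block u u: add FIRST(Block) = { v }.
Expr → u contributes {u}.
Union: FIRST(Expr) = { u, v }.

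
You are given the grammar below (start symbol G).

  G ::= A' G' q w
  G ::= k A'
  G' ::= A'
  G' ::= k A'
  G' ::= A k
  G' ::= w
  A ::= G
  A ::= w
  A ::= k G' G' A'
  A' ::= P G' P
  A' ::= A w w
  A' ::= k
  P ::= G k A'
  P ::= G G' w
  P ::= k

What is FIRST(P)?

From P ::= G k A': add FIRST(G) = { k, w }.
From P ::= G G' w: add FIRST(G) = { k, w }.
P ::= k contributes {k}.
Union: FIRST(P) = { k, w }.

{ k, w }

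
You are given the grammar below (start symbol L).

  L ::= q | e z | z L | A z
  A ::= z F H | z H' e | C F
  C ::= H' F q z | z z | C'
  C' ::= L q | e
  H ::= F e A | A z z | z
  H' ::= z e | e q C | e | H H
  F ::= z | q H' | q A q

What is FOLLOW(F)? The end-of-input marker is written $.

{ e, q, z }

In A ::= z F H: add FIRST(H) = { e, q, z }.
In A ::= C F: F is at the end, add FOLLOW(A) = { e, q, z }.
In C ::= H' F q z: add FIRST(q z) = { q }.
In H ::= F e A: add FIRST(e A) = { e }.
Union: FOLLOW(F) = { e, q, z }.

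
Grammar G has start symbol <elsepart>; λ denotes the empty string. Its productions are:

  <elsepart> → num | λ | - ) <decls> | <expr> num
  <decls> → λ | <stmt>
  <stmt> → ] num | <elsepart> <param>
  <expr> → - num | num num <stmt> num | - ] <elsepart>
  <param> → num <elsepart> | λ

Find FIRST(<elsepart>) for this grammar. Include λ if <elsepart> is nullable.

<elsepart> → num contributes {num}.
<elsepart> → λ contributes λ.
<elsepart> → - ) <decls> contributes {-}.
From <elsepart> → <expr> num: add FIRST(<expr>) = { -, num }.
Union: FIRST(<elsepart>) = { -, num, λ }.

{ -, num, λ }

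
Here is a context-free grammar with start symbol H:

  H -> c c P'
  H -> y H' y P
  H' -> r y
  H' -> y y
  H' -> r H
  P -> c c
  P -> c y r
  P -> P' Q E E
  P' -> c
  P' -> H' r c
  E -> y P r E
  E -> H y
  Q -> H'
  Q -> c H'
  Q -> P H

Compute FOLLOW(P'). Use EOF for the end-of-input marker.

{ EOF, c, r, y }

In H -> c c P': P' is at the end, add FOLLOW(H) = { EOF, c, r, y }.
In P -> P' Q E E: add FIRST(Q E E) = { c, r, y }.
Union: FOLLOW(P') = { EOF, c, r, y }.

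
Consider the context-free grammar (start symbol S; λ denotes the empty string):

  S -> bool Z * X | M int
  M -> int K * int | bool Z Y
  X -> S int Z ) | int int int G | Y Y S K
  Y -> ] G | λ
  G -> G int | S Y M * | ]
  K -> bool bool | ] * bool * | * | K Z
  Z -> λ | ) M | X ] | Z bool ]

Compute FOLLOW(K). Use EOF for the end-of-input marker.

{ EOF, ), *, ], bool, int }

In M -> int K * int: add FIRST(* int) = { * }.
In X -> Y Y S K: K is at the end, add FOLLOW(X) = { EOF, *, ], bool, int }.
In K -> K Z: add FIRST(Z)\{λ} = { ), ], bool, int }.
  Since Z is nullable, also add FOLLOW(K) = { EOF, ), *, ], bool, int }.
Union: FOLLOW(K) = { EOF, ), *, ], bool, int }.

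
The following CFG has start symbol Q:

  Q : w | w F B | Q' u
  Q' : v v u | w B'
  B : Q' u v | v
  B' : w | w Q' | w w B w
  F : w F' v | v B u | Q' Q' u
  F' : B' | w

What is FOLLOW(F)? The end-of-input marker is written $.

{ v, w }

In Q : w F B: add FIRST(B) = { v, w }.
Union: FOLLOW(F) = { v, w }.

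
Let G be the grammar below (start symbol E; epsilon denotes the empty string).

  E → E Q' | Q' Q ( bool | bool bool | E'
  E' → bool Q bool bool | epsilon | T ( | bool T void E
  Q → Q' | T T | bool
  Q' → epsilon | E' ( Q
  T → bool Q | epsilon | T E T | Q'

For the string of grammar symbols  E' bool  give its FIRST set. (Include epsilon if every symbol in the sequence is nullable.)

Add FIRST(E')\{epsilon} = { (, bool }; E' is nullable, continue.
bool is a terminal; add {bool} and stop.

{ (, bool }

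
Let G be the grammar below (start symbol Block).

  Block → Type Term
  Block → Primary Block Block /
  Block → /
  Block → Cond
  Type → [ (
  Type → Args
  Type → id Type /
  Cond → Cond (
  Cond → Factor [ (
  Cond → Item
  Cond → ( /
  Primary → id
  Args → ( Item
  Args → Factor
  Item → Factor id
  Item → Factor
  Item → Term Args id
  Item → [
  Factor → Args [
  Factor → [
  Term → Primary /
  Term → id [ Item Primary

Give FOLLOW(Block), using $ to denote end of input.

{ $, (, /, [, id }

Block is the start symbol, so $ ∈ FOLLOW(Block).
In Block → Primary Block Block /: add FIRST(Block /) = { (, /, [, id }.
In Block → Primary Block Block /: add FIRST(/) = { / }.
Union: FOLLOW(Block) = { $, (, /, [, id }.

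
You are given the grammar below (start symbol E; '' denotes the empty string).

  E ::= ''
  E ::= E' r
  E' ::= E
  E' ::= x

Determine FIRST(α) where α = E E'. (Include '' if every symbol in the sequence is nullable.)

Add FIRST(E)\{''} = { r, x }; E is nullable, continue.
Add FIRST(E')\{''} = { r, x }; E' is nullable, continue.
Every symbol is nullable, so include ''.

{ r, x, '' }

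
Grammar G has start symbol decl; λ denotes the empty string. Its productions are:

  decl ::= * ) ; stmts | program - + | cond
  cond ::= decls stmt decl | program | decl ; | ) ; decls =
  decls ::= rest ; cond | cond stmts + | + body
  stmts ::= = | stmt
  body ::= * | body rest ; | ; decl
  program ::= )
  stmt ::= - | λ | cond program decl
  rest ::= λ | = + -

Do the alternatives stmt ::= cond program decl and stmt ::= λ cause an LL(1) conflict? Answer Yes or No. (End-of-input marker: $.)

FIRST(cond program decl) = { ), *, +, ;, = } and FIRST(λ) = { λ }.
The second alternative is nullable and FOLLOW(stmt) = { $, ), *, +, -, ;, = } shares ) with FIRST of the first — conflict.

Yes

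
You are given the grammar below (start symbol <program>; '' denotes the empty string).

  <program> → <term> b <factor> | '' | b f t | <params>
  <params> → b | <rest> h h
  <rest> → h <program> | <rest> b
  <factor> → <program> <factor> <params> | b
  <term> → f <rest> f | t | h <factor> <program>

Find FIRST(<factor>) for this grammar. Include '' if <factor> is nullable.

From <factor> → <program> <factor> <params>: <program> nullable, take FIRST(<program>) ∪ FIRST(<factor>) = { b, f, h, t }.
<factor> → b contributes {b}.
Union: FIRST(<factor>) = { b, f, h, t }.

{ b, f, h, t }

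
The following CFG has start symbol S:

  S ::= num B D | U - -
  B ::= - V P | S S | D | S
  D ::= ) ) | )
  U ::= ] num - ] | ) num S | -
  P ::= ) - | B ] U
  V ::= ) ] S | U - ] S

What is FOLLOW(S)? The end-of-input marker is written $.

S is the start symbol, so $ ∈ FOLLOW(S).
In B ::= S S: add FIRST(S) = { ), -, ], num }.
In B ::= S S: S is at the end, add FOLLOW(B) = { ), ] }.
In B ::= S: S is at the end, add FOLLOW(B) = { ), ] }.
In U ::= ) num S: S is at the end, add FOLLOW(U) = { ), -, ] }.
In V ::= ) ] S: S is at the end, add FOLLOW(V) = { ), -, ], num }.
In V ::= U - ] S: S is at the end, add FOLLOW(V) = { ), -, ], num }.
Union: FOLLOW(S) = { $, ), -, ], num }.

{ $, ), -, ], num }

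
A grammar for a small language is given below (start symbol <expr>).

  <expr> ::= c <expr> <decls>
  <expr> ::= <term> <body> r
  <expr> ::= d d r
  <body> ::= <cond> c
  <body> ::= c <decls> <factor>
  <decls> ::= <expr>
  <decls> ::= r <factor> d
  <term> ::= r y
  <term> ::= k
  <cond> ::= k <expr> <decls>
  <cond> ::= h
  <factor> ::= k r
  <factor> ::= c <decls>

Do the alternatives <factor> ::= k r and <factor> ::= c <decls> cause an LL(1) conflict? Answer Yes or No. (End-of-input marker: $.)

FIRST(k r) = { k } and FIRST(c <decls>) = { c }.
The FIRST sets are disjoint and neither alternative is nullable — no conflict.

No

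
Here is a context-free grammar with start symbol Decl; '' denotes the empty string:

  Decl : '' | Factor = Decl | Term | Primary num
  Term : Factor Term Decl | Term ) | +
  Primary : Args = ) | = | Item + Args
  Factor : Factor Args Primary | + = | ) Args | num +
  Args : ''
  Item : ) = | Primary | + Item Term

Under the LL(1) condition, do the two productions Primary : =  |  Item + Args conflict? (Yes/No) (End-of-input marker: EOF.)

FIRST(=) = { = } and FIRST(Item + Args) = { ), +, = }.
Both contain =, so the two alternatives are not disjoint — LL(1) conflict.

Yes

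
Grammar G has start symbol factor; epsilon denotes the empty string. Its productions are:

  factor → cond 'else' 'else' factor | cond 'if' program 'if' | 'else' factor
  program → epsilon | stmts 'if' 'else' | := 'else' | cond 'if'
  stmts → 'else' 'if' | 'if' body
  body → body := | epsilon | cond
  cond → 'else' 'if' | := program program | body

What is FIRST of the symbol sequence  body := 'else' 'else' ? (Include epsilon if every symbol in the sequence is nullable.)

Add FIRST(body)\{epsilon} = { 'else', := }; body is nullable, continue.
:= is a terminal; add {:=} and stop.

{ 'else', := }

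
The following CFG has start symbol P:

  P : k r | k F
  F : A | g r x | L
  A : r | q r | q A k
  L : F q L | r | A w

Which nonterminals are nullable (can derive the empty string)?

No nonterminal has an empty production or an RHS whose symbols are all nullable.

{ } (none)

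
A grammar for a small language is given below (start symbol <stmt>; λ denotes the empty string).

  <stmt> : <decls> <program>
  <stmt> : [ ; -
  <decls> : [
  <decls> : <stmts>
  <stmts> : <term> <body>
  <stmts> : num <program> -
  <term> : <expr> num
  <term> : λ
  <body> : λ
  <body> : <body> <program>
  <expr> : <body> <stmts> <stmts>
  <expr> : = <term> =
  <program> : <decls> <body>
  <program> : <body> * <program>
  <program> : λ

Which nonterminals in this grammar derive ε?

{ <body>, <decls>, <expr>, <program>, <stmt>, <stmts>, <term> }

Directly nullable (have an λ-production): <term>, <body>, <program>.
<expr> : <body> <stmts> <stmts> with every symbol nullable, so <expr> is nullable.
<decls> : <stmts> with every symbol nullable, so <decls> is nullable.
<stmt> : <decls> <program> with every symbol nullable, so <stmt> is nullable.
<stmts> : <term> <body> with every symbol nullable, so <stmts> is nullable.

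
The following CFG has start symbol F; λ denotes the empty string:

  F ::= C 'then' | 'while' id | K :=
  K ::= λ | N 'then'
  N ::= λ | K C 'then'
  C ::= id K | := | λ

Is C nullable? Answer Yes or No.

C has an λ-production, so C ⇒ λ.

Yes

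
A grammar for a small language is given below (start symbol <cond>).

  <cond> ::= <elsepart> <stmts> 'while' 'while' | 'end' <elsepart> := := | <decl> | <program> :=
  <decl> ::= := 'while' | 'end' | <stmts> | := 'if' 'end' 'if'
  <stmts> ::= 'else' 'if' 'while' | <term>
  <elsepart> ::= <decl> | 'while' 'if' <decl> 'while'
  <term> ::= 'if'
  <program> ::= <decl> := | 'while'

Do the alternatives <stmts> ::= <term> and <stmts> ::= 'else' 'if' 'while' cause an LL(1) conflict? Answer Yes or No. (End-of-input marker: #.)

No

FIRST(<term>) = { 'if' } and FIRST('else' 'if' 'while') = { 'else' }.
The FIRST sets are disjoint and neither alternative is nullable — no conflict.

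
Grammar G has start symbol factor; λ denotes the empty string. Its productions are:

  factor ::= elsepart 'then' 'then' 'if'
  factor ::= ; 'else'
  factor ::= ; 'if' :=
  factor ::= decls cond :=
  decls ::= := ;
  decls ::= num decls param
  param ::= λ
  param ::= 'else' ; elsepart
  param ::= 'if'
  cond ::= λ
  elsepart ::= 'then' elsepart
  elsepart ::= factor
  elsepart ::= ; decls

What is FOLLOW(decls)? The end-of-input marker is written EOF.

In factor ::= decls cond :=: add FIRST(cond :=) = { := }.
In decls ::= num decls param: add FIRST(param)\{λ} = { 'else', 'if' }.
  Since param is nullable, also add FOLLOW(decls) = { 'else', 'if', 'then', := }.
In elsepart ::= ; decls: decls is at the end, add FOLLOW(elsepart) = { 'else', 'if', 'then', := }.
Union: FOLLOW(decls) = { 'else', 'if', 'then', := }.

{ 'else', 'if', 'then', := }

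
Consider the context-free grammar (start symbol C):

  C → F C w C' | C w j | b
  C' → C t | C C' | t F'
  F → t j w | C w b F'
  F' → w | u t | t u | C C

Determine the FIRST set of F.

{ b, t }

F → t j w contributes {t}.
From F → C w b F': add FIRST(C) = { b, t }.
Union: FIRST(F) = { b, t }.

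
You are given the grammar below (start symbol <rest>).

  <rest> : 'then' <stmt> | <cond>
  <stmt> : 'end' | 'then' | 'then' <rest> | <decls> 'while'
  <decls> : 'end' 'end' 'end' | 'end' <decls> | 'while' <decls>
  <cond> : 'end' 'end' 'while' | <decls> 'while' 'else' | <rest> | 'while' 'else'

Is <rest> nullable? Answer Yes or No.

No

No nonterminal in this grammar is nullable.
No production of <rest> has an RHS whose symbols are all nullable, so <rest> is not nullable.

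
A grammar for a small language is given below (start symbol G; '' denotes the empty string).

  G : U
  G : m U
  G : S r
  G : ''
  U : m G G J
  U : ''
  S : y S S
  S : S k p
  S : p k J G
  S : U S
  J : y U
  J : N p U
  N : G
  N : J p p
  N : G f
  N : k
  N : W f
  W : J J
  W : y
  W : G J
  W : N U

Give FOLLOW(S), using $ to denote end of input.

In G : S r: add FIRST(r) = { r }.
In S : y S S: add FIRST(S) = { m, p, y }.
In S : y S S: S is at the end, add FOLLOW(S) = { k, m, p, r, y }.
In S : S k p: add FIRST(k p) = { k }.
In S : U S: S is at the end, add FOLLOW(S) = { k, m, p, r, y }.
Union: FOLLOW(S) = { k, m, p, r, y }.

{ k, m, p, r, y }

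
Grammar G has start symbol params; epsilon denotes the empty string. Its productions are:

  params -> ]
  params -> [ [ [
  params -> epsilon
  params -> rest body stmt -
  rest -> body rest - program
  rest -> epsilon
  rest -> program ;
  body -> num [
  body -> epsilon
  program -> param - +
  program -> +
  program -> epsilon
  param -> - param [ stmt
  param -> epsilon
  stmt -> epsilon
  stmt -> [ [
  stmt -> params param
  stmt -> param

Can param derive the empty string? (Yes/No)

param has an epsilon-production, so param ⇒ epsilon.

Yes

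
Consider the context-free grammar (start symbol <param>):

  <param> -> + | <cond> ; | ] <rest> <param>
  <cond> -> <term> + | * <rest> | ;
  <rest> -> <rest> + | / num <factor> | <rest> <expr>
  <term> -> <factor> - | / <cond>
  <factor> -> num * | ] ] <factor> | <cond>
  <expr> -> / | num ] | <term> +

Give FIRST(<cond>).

From <cond> -> <term> +: add FIRST(<term>) = { *, /, ;, ], num }.
<cond> -> * <rest> contributes {*}.
<cond> -> ; contributes {;}.
Union: FIRST(<cond>) = { *, /, ;, ], num }.

{ *, /, ;, ], num }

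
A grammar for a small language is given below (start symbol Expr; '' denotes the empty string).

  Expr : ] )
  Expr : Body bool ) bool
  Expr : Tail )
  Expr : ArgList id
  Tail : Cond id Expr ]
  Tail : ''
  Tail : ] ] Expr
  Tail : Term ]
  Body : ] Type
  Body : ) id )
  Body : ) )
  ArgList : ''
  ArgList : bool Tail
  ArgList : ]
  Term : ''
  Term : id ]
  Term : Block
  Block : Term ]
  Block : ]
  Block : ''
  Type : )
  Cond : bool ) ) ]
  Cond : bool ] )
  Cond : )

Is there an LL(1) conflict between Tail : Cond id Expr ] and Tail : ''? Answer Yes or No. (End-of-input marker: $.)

Yes

FIRST(Cond id Expr ]) = { ), bool } and FIRST('') = { '' }.
The second alternative is nullable and FOLLOW(Tail) = { ), id } shares ) with FIRST of the first — conflict.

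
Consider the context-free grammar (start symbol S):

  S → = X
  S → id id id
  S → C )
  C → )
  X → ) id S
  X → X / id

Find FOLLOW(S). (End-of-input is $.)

{ $, / }

S is the start symbol, so $ ∈ FOLLOW(S).
In X → ) id S: S is at the end, add FOLLOW(X) = { $, / }.
Union: FOLLOW(S) = { $, / }.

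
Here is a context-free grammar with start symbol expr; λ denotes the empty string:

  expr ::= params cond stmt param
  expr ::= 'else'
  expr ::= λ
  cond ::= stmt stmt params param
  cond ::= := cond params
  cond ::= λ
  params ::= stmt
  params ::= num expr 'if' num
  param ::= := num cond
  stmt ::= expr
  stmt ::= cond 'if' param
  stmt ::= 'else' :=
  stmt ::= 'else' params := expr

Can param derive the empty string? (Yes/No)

No

Nullable nonterminals: cond, expr, params, stmt.
No production of param has an RHS whose symbols are all nullable, so param is not nullable.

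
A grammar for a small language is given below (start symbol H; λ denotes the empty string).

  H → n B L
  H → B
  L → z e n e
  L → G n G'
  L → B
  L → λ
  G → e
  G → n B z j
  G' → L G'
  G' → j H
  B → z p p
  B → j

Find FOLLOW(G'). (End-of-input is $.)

In L → G n G': G' is at the end, add FOLLOW(L) = { $, e, j, n, z }.
In G' → L G': G' is at the end, add FOLLOW(G') = { $, e, j, n, z }.
Union: FOLLOW(G') = { $, e, j, n, z }.

{ $, e, j, n, z }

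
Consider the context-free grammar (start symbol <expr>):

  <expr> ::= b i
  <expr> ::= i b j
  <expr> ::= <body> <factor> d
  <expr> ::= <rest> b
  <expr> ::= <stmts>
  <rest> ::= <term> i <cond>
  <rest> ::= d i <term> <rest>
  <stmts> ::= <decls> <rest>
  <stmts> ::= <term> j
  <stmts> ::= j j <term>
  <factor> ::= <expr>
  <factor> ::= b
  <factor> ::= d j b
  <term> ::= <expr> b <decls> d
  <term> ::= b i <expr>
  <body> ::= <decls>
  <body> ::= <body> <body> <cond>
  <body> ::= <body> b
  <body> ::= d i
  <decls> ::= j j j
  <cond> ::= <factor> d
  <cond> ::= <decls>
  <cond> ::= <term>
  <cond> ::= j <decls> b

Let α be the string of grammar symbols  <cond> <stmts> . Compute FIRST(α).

{ b, d, i, j }

Add FIRST(<cond>) = { b, d, i, j }; <cond> is not nullable, stop.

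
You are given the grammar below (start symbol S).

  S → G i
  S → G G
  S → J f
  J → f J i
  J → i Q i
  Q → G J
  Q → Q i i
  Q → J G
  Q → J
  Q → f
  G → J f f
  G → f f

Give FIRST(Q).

From Q → G J: add FIRST(G) = { f, i }.
From Q → Q i i: add FIRST(Q) = { f, i }.
From Q → J G: add FIRST(J) = { f, i }.
From Q → J: add FIRST(J) = { f, i }.
Q → f contributes {f}.
Union: FIRST(Q) = { f, i }.

{ f, i }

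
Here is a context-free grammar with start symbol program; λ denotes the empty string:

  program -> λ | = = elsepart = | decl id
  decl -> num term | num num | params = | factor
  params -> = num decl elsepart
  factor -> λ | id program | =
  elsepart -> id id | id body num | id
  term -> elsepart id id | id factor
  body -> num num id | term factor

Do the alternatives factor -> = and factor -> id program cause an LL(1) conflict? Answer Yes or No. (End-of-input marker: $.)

FIRST(=) = { = } and FIRST(id program) = { id }.
The FIRST sets are disjoint and neither alternative is nullable — no conflict.

No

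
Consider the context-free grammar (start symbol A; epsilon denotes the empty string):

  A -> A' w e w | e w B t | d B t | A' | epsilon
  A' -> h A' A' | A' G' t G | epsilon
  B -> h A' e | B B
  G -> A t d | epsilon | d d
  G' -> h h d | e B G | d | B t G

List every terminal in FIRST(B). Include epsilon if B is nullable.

{ h }

B -> h A' e contributes {h}.
From B -> B B: add FIRST(B) = { h }.
Union: FIRST(B) = { h }.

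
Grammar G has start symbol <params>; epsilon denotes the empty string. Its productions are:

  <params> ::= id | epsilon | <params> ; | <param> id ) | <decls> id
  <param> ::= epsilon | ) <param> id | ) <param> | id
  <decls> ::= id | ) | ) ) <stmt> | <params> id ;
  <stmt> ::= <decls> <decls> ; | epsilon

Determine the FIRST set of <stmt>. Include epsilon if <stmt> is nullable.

{ ), ;, id, epsilon }

From <stmt> ::= <decls> <decls> ;: add FIRST(<decls>) = { ), ;, id }.
<stmt> ::= epsilon contributes epsilon.
Union: FIRST(<stmt>) = { ), ;, id, epsilon }.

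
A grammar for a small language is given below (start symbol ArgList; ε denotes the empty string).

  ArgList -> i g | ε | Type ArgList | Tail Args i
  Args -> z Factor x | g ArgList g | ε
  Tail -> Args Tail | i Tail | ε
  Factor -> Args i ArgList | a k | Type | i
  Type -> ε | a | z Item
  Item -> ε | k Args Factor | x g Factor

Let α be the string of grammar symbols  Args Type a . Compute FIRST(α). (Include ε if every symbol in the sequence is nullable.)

Add FIRST(Args)\{ε} = { g, z }; Args is nullable, continue.
Add FIRST(Type)\{ε} = { a, z }; Type is nullable, continue.
a is a terminal; add {a} and stop.

{ a, g, z }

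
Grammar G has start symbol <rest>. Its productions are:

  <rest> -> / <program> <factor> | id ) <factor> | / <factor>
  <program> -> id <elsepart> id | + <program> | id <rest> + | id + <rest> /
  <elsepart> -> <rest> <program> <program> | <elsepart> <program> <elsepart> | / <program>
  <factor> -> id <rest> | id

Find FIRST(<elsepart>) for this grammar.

{ /, id }

From <elsepart> -> <rest> <program> <program>: add FIRST(<rest>) = { /, id }.
From <elsepart> -> <elsepart> <program> <elsepart>: add FIRST(<elsepart>) = { /, id }.
<elsepart> -> / <program> contributes {/}.
Union: FIRST(<elsepart>) = { /, id }.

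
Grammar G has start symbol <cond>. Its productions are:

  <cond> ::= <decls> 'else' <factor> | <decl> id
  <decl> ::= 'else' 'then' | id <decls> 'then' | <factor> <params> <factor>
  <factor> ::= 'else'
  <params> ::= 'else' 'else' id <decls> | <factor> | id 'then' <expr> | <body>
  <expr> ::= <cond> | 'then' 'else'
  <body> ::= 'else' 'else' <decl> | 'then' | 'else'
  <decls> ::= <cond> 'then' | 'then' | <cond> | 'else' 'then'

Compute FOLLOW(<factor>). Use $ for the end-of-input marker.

{ $, 'else', 'then', id }

In <cond> ::= <decls> 'else' <factor>: <factor> is at the end, add FOLLOW(<cond>) = { $, 'else', 'then' }.
In <decl> ::= <factor> <params> <factor>: add FIRST(<params> <factor>) = { 'else', 'then', id }.
In <decl> ::= <factor> <params> <factor>: <factor> is at the end, add FOLLOW(<decl>) = { 'else', id }.
In <params> ::= <factor>: <factor> is at the end, add FOLLOW(<params>) = { 'else' }.
Union: FOLLOW(<factor>) = { $, 'else', 'then', id }.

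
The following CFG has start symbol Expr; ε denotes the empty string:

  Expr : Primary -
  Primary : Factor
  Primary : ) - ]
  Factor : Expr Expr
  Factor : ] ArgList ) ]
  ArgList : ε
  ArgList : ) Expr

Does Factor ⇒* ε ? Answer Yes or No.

No

Nullable nonterminals: ArgList.
No production of Factor has an RHS whose symbols are all nullable, so Factor is not nullable.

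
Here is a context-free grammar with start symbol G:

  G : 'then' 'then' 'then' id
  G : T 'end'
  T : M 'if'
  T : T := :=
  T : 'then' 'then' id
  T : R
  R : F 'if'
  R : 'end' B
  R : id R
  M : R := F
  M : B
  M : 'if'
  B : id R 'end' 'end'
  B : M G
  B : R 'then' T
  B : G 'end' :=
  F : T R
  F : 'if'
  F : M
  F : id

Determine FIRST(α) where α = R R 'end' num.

{ 'end', 'if', 'then', id }

Add FIRST(R) = { 'end', 'if', 'then', id }; R is not nullable, stop.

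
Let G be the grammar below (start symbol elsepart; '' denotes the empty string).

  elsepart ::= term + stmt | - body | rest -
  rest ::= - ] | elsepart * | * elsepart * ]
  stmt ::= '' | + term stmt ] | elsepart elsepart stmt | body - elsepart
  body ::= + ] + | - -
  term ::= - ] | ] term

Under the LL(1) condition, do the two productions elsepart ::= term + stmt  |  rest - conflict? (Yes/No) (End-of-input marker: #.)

Yes

FIRST(term + stmt) = { -, ] } and FIRST(rest -) = { *, -, ] }.
Both contain -, so the two alternatives are not disjoint — LL(1) conflict.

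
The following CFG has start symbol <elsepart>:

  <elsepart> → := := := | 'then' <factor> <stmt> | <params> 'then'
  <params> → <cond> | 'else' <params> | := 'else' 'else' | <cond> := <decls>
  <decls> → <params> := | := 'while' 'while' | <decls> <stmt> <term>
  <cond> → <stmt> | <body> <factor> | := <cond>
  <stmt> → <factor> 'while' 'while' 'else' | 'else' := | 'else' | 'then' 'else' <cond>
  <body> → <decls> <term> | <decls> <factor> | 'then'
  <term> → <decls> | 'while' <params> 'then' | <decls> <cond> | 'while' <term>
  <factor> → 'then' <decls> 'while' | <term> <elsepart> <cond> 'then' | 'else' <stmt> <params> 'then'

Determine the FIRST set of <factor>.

<factor> → 'then' <decls> 'while' contributes {'then'}.
From <factor> → <term> <elsepart> <cond> 'then': add FIRST(<term>) = { 'else', 'then', 'while', := }.
<factor> → 'else' <stmt> <params> 'then' contributes {'else'}.
Union: FIRST(<factor>) = { 'else', 'then', 'while', := }.

{ 'else', 'then', 'while', := }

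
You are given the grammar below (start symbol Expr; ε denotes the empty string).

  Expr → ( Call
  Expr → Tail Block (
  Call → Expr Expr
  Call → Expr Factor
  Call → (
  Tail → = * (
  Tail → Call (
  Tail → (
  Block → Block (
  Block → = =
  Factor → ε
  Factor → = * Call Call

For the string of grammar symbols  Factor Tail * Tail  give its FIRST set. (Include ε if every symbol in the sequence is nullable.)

{ (, = }

Add FIRST(Factor)\{ε} = { = }; Factor is nullable, continue.
Add FIRST(Tail) = { (, = }; Tail is not nullable, stop.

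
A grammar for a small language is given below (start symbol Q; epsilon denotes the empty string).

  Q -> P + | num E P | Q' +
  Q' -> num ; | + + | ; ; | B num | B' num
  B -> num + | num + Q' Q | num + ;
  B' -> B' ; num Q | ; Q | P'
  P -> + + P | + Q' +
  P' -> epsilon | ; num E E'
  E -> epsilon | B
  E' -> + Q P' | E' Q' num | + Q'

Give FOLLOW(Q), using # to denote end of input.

{ #, +, ;, num }

Q is the start symbol, so # ∈ FOLLOW(Q).
In B -> num + Q' Q: Q is at the end, add FOLLOW(B) = { +, num }.
In B' -> B' ; num Q: Q is at the end, add FOLLOW(B') = { ;, num }.
In B' -> ; Q: Q is at the end, add FOLLOW(B') = { ;, num }.
In E' -> + Q P': add FIRST(P')\{epsilon} = { ; }.
  Since P' is nullable, also add FOLLOW(E') = { +, ;, num }.
Union: FOLLOW(Q) = { #, +, ;, num }.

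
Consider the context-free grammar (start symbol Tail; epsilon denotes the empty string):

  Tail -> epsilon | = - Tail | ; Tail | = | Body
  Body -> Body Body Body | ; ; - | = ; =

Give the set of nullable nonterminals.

{ Tail }

Directly nullable (have an epsilon-production): Tail.
No other nonterminal has a production whose RHS symbols are all nullable.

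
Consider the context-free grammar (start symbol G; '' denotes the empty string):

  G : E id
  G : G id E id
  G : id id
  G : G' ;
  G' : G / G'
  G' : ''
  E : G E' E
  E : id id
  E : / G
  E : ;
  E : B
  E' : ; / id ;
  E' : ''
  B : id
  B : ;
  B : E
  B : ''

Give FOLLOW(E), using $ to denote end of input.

In G : E id: add FIRST(id) = { id }.
In G : G id E id: add FIRST(id) = { id }.
In E : G E' E: E is at the end, add FOLLOW(E) = { id }.
In B : E: E is at the end, add FOLLOW(B) = { id }.
Union: FOLLOW(E) = { id }.

{ id }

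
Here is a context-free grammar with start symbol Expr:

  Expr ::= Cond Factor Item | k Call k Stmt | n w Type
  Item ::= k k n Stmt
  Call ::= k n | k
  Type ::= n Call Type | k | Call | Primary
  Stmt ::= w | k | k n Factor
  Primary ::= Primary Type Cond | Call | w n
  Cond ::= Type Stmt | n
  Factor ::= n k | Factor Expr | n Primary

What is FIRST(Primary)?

{ k, w }

From Primary ::= Primary Type Cond: add FIRST(Primary) = { k, w }.
From Primary ::= Call: add FIRST(Call) = { k }.
Primary ::= w n contributes {w}.
Union: FIRST(Primary) = { k, w }.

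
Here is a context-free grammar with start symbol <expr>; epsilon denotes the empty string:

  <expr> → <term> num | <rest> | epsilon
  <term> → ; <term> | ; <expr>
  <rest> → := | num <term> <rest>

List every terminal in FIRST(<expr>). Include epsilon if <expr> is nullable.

{ :=, ;, num, epsilon }

From <expr> → <term> num: add FIRST(<term>) = { ; }.
From <expr> → <rest>: add FIRST(<rest>) = { :=, num }.
<expr> → epsilon contributes epsilon.
Union: FIRST(<expr>) = { :=, ;, num, epsilon }.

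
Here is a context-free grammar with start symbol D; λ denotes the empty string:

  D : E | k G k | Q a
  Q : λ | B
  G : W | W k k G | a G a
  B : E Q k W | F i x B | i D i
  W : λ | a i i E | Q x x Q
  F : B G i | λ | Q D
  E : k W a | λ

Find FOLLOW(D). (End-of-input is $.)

{ $, i }

D is the start symbol, so $ ∈ FOLLOW(D).
In B : i D i: add FIRST(i) = { i }.
In F : Q D: D is at the end, add FOLLOW(F) = { i }.
Union: FOLLOW(D) = { $, i }.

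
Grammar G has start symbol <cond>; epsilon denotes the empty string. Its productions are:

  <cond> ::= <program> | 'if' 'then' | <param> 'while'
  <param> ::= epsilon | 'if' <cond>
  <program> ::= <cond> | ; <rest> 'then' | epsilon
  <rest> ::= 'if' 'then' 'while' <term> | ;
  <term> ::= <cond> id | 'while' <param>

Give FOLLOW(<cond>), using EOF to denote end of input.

<cond> is the start symbol, so EOF ∈ FOLLOW(<cond>).
In <param> ::= 'if' <cond>: <cond> is at the end, add FOLLOW(<param>) = { 'then', 'while' }.
In <program> ::= <cond>: <cond> is at the end, add FOLLOW(<program>) = { EOF, 'then', 'while', id }.
In <term> ::= <cond> id: add FIRST(id) = { id }.
Union: FOLLOW(<cond>) = { EOF, 'then', 'while', id }.

{ EOF, 'then', 'while', id }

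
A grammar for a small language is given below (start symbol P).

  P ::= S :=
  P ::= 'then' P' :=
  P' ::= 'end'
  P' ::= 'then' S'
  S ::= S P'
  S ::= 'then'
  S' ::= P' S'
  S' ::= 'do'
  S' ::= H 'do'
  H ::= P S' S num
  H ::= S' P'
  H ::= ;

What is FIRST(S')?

{ 'do', 'end', 'then', ; }

From S' ::= P' S': add FIRST(P') = { 'end', 'then' }.
S' ::= 'do' contributes {'do'}.
From S' ::= H 'do': add FIRST(H) = { 'do', 'end', 'then', ; }.
Union: FIRST(S') = { 'do', 'end', 'then', ; }.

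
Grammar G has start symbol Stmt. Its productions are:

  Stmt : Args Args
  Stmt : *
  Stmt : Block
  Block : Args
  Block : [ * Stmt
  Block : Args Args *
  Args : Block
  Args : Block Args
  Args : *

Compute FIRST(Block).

From Block : Args: add FIRST(Args) = { *, [ }.
Block : [ * Stmt contributes {[}.
From Block : Args Args *: add FIRST(Args) = { *, [ }.
Union: FIRST(Block) = { *, [ }.

{ *, [ }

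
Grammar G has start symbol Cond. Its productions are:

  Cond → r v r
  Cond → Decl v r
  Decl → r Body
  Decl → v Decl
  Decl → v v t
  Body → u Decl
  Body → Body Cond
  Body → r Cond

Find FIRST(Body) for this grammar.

Body → u Decl contributes {u}.
From Body → Body Cond: add FIRST(Body) = { r, u }.
Body → r Cond contributes {r}.
Union: FIRST(Body) = { r, u }.

{ r, u }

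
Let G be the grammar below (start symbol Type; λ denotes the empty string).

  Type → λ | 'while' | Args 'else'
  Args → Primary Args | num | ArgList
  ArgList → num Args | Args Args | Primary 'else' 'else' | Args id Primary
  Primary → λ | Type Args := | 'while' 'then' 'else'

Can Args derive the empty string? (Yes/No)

No

Nullable nonterminals: Primary, Type.
No production of Args has an RHS whose symbols are all nullable, so Args is not nullable.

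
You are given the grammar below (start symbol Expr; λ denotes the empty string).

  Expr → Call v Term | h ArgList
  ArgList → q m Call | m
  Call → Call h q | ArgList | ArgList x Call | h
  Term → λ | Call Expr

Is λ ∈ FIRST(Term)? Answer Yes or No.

Yes

Term has an λ-production, so Term ⇒ λ.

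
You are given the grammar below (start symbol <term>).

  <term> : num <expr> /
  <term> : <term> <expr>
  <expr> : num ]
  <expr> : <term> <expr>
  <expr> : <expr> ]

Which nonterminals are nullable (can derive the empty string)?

{ } (none)

No nonterminal has an empty production or an RHS whose symbols are all nullable.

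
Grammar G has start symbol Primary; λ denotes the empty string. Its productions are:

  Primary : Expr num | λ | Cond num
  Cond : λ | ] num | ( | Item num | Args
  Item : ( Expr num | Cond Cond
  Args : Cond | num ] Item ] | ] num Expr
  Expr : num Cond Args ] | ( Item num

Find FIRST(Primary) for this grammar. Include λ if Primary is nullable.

{ (, ], num, λ }

From Primary : Expr num: add FIRST(Expr) = { (, num }.
Primary : λ contributes λ.
From Primary : Cond num: Cond nullable, take FIRST(Cond) ∪ {num} = { (, ], num }.
Union: FIRST(Primary) = { (, ], num, λ }.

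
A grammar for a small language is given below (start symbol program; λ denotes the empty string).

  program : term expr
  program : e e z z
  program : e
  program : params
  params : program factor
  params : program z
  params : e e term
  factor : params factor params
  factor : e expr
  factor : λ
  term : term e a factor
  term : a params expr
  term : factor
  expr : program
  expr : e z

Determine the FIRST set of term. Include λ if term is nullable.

From term : term e a factor: term nullable, take FIRST(term) ∪ {e} = { a, e }.
term : a params expr contributes {a}.
From term : factor: add FIRST(factor) = { a, e, λ } (including λ since factor is nullable).
Union: FIRST(term) = { a, e, λ }.

{ a, e, λ }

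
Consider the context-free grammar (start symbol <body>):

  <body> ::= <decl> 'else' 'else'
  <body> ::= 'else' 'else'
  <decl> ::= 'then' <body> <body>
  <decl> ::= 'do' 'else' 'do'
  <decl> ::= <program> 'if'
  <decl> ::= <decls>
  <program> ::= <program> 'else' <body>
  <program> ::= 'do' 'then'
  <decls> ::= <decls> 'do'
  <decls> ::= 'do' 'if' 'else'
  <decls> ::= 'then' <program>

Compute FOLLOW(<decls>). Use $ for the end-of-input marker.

In <decl> ::= <decls>: <decls> is at the end, add FOLLOW(<decl>) = { 'else' }.
In <decls> ::= <decls> 'do': add FIRST('do') = { 'do' }.
Union: FOLLOW(<decls>) = { 'do', 'else' }.

{ 'do', 'else' }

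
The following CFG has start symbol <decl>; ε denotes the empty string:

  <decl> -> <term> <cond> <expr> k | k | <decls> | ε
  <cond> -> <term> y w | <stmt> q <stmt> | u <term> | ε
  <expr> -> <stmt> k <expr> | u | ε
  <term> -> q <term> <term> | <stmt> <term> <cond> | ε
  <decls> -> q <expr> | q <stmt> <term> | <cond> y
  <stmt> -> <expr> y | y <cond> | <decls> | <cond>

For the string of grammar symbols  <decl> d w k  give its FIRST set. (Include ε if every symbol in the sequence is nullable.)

Add FIRST(<decl>)\{ε} = { k, q, u, y }; <decl> is nullable, continue.
d is a terminal; add {d} and stop.

{ d, k, q, u, y }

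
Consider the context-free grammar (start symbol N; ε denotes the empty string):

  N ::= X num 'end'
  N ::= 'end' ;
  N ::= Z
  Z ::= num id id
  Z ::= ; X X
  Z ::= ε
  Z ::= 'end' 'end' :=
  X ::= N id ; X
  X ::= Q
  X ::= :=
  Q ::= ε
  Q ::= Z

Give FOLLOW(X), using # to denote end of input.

In N ::= X num 'end': add FIRST(num 'end') = { num }.
In Z ::= ; X X: add FIRST(X)\{ε} = { 'end', :=, ;, id, num }.
  Since X is nullable, also add FOLLOW(Z) = { #, 'end', :=, ;, id, num }.
In Z ::= ; X X: X is at the end, add FOLLOW(Z) = { #, 'end', :=, ;, id, num }.
In X ::= N id ; X: X is at the end, add FOLLOW(X) = { #, 'end', :=, ;, id, num }.
Union: FOLLOW(X) = { #, 'end', :=, ;, id, num }.

{ #, 'end', :=, ;, id, num }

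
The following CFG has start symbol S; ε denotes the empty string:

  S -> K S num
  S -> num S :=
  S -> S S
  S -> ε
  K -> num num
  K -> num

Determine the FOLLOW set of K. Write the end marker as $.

In S -> K S num: add FIRST(S num) = { num }.
Union: FOLLOW(K) = { num }.

{ num }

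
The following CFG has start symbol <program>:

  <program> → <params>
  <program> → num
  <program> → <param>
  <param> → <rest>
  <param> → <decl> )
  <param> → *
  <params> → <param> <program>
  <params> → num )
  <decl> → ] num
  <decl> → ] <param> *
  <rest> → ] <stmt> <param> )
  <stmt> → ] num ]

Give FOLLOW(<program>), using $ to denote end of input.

{ $ }

<program> is the start symbol, so $ ∈ FOLLOW(<program>).
In <params> → <param> <program>: <program> is at the end, add FOLLOW(<params>) = { $ }.
Union: FOLLOW(<program>) = { $ }.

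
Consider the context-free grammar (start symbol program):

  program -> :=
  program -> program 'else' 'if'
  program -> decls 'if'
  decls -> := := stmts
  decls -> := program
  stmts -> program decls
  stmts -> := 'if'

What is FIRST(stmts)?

{ := }

From stmts -> program decls: add FIRST(program) = { := }.
stmts -> := 'if' contributes {:=}.
Union: FIRST(stmts) = { := }.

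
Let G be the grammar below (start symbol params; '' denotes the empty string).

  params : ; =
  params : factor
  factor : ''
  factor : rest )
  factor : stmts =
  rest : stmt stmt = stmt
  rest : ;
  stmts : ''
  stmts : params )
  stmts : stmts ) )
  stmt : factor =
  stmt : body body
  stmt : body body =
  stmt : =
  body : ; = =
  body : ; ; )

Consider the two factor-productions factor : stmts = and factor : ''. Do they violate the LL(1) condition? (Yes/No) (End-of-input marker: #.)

FIRST(stmts =) = { ), ;, = } and FIRST('') = { '' }.
The second alternative is nullable and FOLLOW(factor) = { #, ), = } shares ) with FIRST of the first — conflict.

Yes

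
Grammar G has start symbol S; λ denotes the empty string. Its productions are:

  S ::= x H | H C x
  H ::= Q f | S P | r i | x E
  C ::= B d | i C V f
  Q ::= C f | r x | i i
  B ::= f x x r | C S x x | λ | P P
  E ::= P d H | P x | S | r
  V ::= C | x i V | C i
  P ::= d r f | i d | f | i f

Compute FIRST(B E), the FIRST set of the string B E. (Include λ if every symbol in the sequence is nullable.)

{ d, f, i, r, x }

Add FIRST(B)\{λ} = { d, f, i }; B is nullable, continue.
Add FIRST(E) = { d, f, i, r, x }; E is not nullable, stop.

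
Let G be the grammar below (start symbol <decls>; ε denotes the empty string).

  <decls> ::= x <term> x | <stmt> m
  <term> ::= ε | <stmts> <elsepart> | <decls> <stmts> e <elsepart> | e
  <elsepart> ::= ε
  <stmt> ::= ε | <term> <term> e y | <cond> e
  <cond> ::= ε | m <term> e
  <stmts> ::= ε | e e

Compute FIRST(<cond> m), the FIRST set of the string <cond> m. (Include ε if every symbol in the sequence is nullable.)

{ m }

Add FIRST(<cond>)\{ε} = { m }; <cond> is nullable, continue.
m is a terminal; add {m} and stop.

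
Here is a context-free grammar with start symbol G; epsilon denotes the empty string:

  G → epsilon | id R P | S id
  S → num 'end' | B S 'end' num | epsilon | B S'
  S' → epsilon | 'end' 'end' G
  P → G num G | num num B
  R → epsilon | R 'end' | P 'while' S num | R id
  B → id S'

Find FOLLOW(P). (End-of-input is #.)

{ #, 'end', 'while', id, num }

In G → id R P: P is at the end, add FOLLOW(G) = { #, 'end', 'while', id, num }.
In R → P 'while' S num: add FIRST('while' S num) = { 'while' }.
Union: FOLLOW(P) = { #, 'end', 'while', id, num }.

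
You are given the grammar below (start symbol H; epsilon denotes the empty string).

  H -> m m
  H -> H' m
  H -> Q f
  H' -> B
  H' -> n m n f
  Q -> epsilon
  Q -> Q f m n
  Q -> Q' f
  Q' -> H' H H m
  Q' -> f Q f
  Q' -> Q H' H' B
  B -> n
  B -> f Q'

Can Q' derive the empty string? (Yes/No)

Nullable nonterminals: Q.
No production of Q' has an RHS whose symbols are all nullable, so Q' is not nullable.

No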